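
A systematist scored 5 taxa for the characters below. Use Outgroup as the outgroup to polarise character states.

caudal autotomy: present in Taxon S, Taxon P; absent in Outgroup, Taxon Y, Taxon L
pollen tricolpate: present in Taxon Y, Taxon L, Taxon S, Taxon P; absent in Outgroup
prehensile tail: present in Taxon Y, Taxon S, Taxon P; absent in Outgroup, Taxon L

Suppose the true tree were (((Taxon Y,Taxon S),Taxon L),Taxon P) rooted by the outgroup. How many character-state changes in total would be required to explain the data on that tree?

5

Map each character onto (((Taxon Y,Taxon S),Taxon L),Taxon P) (rooted by Outgroup) and count the minimum state changes it requires (Fitch parsimony):
caudal autotomy: 2; pollen tricolpate: 1; prehensile tail: 2.
Total tree length = 5.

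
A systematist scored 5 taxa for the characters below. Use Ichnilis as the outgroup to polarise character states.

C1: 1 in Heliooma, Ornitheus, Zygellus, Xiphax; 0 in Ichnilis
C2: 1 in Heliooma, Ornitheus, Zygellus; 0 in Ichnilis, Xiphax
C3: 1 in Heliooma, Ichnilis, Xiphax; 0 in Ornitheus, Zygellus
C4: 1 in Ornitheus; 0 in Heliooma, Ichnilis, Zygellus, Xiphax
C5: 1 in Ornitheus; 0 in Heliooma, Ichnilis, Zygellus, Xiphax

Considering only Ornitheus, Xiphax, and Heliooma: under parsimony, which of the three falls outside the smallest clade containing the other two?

Character polarity is set by the outgroup: the derived state is whichever differs from the outgroup's state, so for C3 the derived state is '0', and for the remaining characters it is '1'.
All ingroup taxa share the derived state '1' for C1; it defines the ingroup but does not resolve relationships within it.
C2: derived state '1' in Heliooma, Ornitheus, and Zygellus only — synapomorphy for {Heliooma, Ornitheus, Zygellus}.
C3 (derived state '0') is shared by Ornitheus and Zygellus — a synapomorphy uniting that clade.
C4 (derived state '1') is unique to Ornitheus (autapomorphy; uninformative for grouping).
C5 (derived state '1') is unique to Ornitheus (autapomorphy; uninformative for grouping).
Most parsimonious ingroup topology: (Xiphax,(Heliooma,(Zygellus,Ornitheus))).
Ornitheus and Heliooma share a more recent common ancestor with each other than either does with Xiphax, so Xiphax is the least closely related of the three.

Xiphax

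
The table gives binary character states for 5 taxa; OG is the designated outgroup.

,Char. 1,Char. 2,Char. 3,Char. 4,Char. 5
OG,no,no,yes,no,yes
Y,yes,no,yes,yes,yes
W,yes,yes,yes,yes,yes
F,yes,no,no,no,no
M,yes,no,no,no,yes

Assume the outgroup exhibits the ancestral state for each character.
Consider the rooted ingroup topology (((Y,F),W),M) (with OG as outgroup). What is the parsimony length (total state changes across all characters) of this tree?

7

Map each character onto (((Y,F),W),M) (rooted by OG) and count the minimum state changes it requires (Fitch parsimony):
Char. 1: 1; Char. 2: 1; Char. 3: 2; Char. 4: 2; Char. 5: 1.
Total tree length = 7.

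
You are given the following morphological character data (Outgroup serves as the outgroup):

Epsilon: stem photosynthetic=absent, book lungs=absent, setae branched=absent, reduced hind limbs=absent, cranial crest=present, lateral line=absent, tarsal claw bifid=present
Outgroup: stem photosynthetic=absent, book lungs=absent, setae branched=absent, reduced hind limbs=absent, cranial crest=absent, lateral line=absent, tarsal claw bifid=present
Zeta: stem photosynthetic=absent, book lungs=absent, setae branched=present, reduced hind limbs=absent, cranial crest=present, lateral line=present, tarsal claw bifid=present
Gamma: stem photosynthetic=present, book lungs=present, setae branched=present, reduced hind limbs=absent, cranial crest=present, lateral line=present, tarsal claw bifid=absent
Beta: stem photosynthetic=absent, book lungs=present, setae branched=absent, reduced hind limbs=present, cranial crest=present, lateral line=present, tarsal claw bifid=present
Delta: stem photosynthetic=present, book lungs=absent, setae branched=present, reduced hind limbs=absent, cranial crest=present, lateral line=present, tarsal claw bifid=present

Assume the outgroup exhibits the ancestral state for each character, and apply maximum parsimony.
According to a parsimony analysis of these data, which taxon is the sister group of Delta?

Gamma

Character polarity is set by the outgroup: the derived state is whichever differs from the outgroup's state, so for tarsal claw bifid the derived state is 'absent', and for the remaining characters it is 'present'.
stem photosynthetic: derived state 'present' in Delta and Gamma only — synapomorphy for {Delta, Gamma}.
book lungs groups Beta and Gamma, which is incompatible with the clades supported by the remaining characters; treating it as convergent (homoplasy) costs fewer steps than any alternative tree.
setae branched: derived state 'present' in Delta, Gamma, and Zeta only — synapomorphy for {Delta, Gamma, Zeta}.
reduced hind limbs: derived state 'present' in Beta only — an autapomorphy, so it tells us nothing about relationships among taxa.
All ingroup taxa share the derived state 'present' for cranial crest; it defines the ingroup but does not resolve relationships within it.
Only Beta, Delta, Gamma, and Zeta show the derived state 'present' for lateral line, supporting them as a clade.
tarsal claw bifid: derived state 'absent' in Gamma only — an autapomorphy, so it tells us nothing about relationships among taxa.
Most parsimonious ingroup topology: (((Zeta,(Delta,Gamma)),Beta),Epsilon).
Delta and Gamma form a cherry on this tree, so they are sister taxa.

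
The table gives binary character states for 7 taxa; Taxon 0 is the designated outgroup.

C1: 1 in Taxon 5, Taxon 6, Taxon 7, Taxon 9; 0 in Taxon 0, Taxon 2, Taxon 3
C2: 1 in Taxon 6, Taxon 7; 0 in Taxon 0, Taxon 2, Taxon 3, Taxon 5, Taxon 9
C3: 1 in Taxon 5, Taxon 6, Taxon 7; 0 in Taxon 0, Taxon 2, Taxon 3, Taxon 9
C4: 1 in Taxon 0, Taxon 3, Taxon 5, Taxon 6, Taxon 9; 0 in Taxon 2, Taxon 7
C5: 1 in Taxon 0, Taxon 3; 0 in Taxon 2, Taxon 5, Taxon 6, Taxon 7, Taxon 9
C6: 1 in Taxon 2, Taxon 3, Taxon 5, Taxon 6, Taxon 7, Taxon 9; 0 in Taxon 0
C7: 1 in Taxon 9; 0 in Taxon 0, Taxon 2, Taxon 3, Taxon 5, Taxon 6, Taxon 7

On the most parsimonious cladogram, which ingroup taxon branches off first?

Taxon 3

Character polarity is set by the outgroup: the derived state is whichever differs from the outgroup's state, so for C4, C5 the derived state is '0', and for the remaining characters it is '1'.
Only Taxon 5, Taxon 6, Taxon 7, and Taxon 9 show the derived state '1' for C1, supporting them as a clade.
Only Taxon 6 and Taxon 7 show the derived state '1' for C2, supporting them as a clade.
Only Taxon 5, Taxon 6, and Taxon 7 show the derived state '1' for C3, supporting them as a clade.
C4 groups Taxon 2 and Taxon 7, which is incompatible with the clades supported by the remaining characters; treating it as convergent (homoplasy) costs fewer steps than any alternative tree.
C5 (derived state '0') is shared by Taxon 2, Taxon 5, Taxon 6, Taxon 7, and Taxon 9 — a synapomorphy uniting that clade.
C6 (derived state '1') is shared by all ingroup taxa — unites the whole ingroup.
C7: derived state '1' in Taxon 9 only — an autapomorphy, so it tells us nothing about relationships among taxa.
Most parsimonious ingroup topology: ((Taxon 2,((Taxon 5,(Taxon 6,Taxon 7)),Taxon 9)),Taxon 3).
Taxon 3 is sister to the clade containing all other ingroup taxa, so it is the earliest-diverging (most basal) ingroup lineage.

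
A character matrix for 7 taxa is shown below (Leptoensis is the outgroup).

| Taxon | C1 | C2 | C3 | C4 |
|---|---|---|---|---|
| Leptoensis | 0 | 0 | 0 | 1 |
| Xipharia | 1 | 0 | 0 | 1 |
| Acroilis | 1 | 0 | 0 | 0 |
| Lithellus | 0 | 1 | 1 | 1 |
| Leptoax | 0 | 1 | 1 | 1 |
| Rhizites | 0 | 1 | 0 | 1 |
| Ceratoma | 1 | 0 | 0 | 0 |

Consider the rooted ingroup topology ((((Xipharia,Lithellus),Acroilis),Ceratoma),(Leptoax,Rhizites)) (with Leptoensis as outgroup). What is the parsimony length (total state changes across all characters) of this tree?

Map each character onto ((((Xipharia,Lithellus),Acroilis),Ceratoma),(Leptoax,Rhizites)) (rooted by Leptoensis) and count the minimum state changes it requires (Fitch parsimony):
C1: 2; C2: 2; C3: 2; C4: 2.
Total tree length = 8.

8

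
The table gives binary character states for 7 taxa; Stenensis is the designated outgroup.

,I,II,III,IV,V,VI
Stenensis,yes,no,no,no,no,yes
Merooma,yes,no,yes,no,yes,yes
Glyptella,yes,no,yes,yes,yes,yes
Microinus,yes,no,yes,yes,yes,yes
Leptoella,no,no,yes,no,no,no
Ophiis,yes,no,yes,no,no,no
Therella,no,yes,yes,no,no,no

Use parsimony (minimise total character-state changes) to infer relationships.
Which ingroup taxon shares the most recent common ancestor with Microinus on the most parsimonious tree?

Character polarity is set by the outgroup: the derived state is whichever differs from the outgroup's state, so for I, VI the derived state is 'no', and for the remaining characters it is 'yes'.
Only Leptoella and Therella show the derived state 'no' for I, supporting them as a clade.
II (derived state 'yes') is unique to Therella (autapomorphy; uninformative for grouping).
III (derived state 'yes') is shared by all ingroup taxa — unites the whole ingroup.
IV: derived state 'yes' in Glyptella and Microinus only — synapomorphy for {Glyptella, Microinus}.
Only Glyptella, Merooma, and Microinus show the derived state 'yes' for V, supporting them as a clade.
VI (derived state 'no') is shared by Leptoella, Ophiis, and Therella — a synapomorphy uniting that clade.
Most parsimonious ingroup topology: ((Merooma,(Glyptella,Microinus)),((Leptoella,Therella),Ophiis)).
Microinus and Glyptella form a cherry on this tree, so they are sister taxa.

Glyptella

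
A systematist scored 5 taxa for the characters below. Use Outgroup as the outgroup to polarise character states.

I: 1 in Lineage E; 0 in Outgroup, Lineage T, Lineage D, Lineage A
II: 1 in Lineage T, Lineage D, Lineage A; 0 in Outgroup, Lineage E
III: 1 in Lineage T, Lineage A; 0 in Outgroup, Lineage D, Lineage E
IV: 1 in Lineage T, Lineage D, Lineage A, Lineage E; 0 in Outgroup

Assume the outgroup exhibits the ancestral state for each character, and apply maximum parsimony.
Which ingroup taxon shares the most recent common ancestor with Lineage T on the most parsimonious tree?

The outgroup has state '0' for every character, so '1' is the derived state throughout.
I: derived state '1' in Lineage E only — an autapomorphy, so it tells us nothing about relationships among taxa.
II: derived state '1' in Lineage A, Lineage D, and Lineage T only — synapomorphy for {Lineage A, Lineage D, Lineage T}.
III: derived state '1' in Lineage A and Lineage T only — synapomorphy for {Lineage A, Lineage T}.
IV (derived state '1') is shared by all ingroup taxa — unites the whole ingroup.
Most parsimonious ingroup topology: (((Lineage T,Lineage A),Lineage D),Lineage E).
Lineage T and Lineage A form a cherry on this tree, so they are sister taxa.

Lineage A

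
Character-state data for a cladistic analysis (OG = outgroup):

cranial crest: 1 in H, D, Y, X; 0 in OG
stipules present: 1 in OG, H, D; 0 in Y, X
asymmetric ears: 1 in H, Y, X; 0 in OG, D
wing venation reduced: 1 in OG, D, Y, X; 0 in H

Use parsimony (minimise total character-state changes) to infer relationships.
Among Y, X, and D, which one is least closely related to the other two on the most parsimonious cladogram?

D

Character polarity is set by the outgroup: the derived state is whichever differs from the outgroup's state, so for stipules present, wing venation reduced the derived state is '0', and for the remaining characters it is '1'.
cranial crest (derived state '1') is shared by all ingroup taxa — unites the whole ingroup.
Only X and Y show the derived state '0' for stipules present, supporting them as a clade.
asymmetric ears: derived state '1' in H, X, and Y only — synapomorphy for {H, X, Y}.
wing venation reduced: derived state '0' in H only — an autapomorphy, so it tells us nothing about relationships among taxa.
Most parsimonious ingroup topology: ((H,(Y,X)),D).
X and Y share a more recent common ancestor with each other than either does with D, so D is the least closely related of the three.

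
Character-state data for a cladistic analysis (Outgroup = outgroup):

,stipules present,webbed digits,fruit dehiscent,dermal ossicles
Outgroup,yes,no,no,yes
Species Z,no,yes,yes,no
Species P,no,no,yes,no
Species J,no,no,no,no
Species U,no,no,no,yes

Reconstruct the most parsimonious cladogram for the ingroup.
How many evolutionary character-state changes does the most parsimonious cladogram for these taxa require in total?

Character polarity is set by the outgroup: the derived state is whichever differs from the outgroup's state, so for stipules present, dermal ossicles the derived state is 'no', and for the remaining characters it is 'yes'.
stipules present (derived state 'no') is shared by all ingroup taxa — unites the whole ingroup.
webbed digits: derived state 'yes' in Species Z only — an autapomorphy, so it tells us nothing about relationships among taxa.
Only Species P and Species Z show the derived state 'yes' for fruit dehiscent, supporting them as a clade.
dermal ossicles (derived state 'no') is shared by Species J, Species P, and Species Z — a synapomorphy uniting that clade.
Most parsimonious ingroup topology: (((Species Z,Species P),Species J),Species U).
Changes per character on this tree: stipules present: 1; webbed digits: 1; fruit dehiscent: 1; dermal ossicles: 1.
Total = 4.

4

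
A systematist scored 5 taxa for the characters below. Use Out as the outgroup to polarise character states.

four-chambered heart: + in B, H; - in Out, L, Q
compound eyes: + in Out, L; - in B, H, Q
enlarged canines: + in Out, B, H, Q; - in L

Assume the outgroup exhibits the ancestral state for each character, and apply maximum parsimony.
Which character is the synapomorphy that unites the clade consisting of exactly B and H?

Character polarity is set by the outgroup: the derived state is whichever differs from the outgroup's state, so for compound eyes, enlarged canines the derived state is '-', and for the remaining characters it is '+'.
Only B and H show the derived state '+' for four-chambered heart, supporting them as a clade.
compound eyes: derived state '-' in B, H, and Q only — synapomorphy for {B, H, Q}.
enlarged canines: derived state '-' in L only — an autapomorphy, so it tells us nothing about relationships among taxa.
Most parsimonious ingroup topology: (L,((B,H),Q)).
The clade {B, H} is supported by four-chambered heart: its derived state '+' occurs in exactly those taxa and in no other taxon (including the outgroup).

four-chambered heart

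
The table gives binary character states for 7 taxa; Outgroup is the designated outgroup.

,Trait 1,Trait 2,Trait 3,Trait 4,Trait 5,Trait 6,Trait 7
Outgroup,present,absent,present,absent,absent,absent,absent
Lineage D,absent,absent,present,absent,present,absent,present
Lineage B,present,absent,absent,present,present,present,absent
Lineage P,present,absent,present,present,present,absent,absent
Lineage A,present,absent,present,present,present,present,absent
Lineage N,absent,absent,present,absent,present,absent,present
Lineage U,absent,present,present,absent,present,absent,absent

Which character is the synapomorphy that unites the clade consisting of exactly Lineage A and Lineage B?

Trait 6

Character polarity is set by the outgroup: the derived state is whichever differs from the outgroup's state, so for Trait 1, Trait 3 the derived state is 'absent', and for the remaining characters it is 'present'.
Trait 1: derived state 'absent' in Lineage D, Lineage N, and Lineage U only — synapomorphy for {Lineage D, Lineage N, Lineage U}.
Trait 2: derived state 'present' in Lineage U only — an autapomorphy, so it tells us nothing about relationships among taxa.
Trait 3: derived state 'absent' in Lineage B only — an autapomorphy, so it tells us nothing about relationships among taxa.
Trait 4: derived state 'present' in Lineage A, Lineage B, and Lineage P only — synapomorphy for {Lineage A, Lineage B, Lineage P}.
Trait 5 (derived state 'present') is shared by all ingroup taxa — unites the whole ingroup.
Only Lineage A and Lineage B show the derived state 'present' for Trait 6, supporting them as a clade.
Only Lineage D and Lineage N show the derived state 'present' for Trait 7, supporting them as a clade.
Most parsimonious ingroup topology: (((Lineage D,Lineage N),Lineage U),((Lineage B,Lineage A),Lineage P)).
The clade {Lineage A, Lineage B} is supported by Trait 6: its derived state 'present' occurs in exactly those taxa and in no other taxon (including the outgroup).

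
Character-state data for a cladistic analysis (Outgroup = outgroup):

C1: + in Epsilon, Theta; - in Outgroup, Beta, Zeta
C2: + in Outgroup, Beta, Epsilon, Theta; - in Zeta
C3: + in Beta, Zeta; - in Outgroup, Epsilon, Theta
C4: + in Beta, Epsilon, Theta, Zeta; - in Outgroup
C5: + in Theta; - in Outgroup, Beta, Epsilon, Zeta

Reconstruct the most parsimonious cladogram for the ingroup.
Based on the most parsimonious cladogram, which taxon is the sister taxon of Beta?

Character polarity is set by the outgroup: the derived state is whichever differs from the outgroup's state, so for C2 the derived state is '-', and for the remaining characters it is '+'.
Only Epsilon and Theta show the derived state '+' for C1, supporting them as a clade.
C2 (derived state '-') is unique to Zeta (autapomorphy; uninformative for grouping).
C3: derived state '+' in Beta and Zeta only — synapomorphy for {Beta, Zeta}.
All ingroup taxa share the derived state '+' for C4; it defines the ingroup but does not resolve relationships within it.
C5: derived state '+' in Theta only — an autapomorphy, so it tells us nothing about relationships among taxa.
Most parsimonious ingroup topology: ((Beta,Zeta),(Epsilon,Theta)).
Beta and Zeta form a cherry on this tree, so they are sister taxa.

Zeta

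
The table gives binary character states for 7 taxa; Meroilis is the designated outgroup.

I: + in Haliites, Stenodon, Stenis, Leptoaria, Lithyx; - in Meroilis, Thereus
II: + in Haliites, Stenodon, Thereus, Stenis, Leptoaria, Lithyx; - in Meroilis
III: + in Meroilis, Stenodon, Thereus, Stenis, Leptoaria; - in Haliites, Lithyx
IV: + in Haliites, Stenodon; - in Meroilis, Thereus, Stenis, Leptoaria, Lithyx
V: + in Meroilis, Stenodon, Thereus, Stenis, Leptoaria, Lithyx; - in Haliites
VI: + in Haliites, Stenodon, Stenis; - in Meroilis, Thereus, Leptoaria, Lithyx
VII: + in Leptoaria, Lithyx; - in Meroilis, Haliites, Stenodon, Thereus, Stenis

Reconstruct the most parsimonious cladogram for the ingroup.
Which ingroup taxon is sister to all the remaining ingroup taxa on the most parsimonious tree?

Thereus

Character polarity is set by the outgroup: the derived state is whichever differs from the outgroup's state, so for III, V the derived state is '-', and for the remaining characters it is '+'.
I: derived state '+' in Haliites, Leptoaria, Lithyx, Stenis, and Stenodon only — synapomorphy for {Haliites, Leptoaria, Lithyx, Stenis, Stenodon}.
All ingroup taxa share the derived state '+' for II; it defines the ingroup but does not resolve relationships within it.
III groups Haliites and Lithyx, which is incompatible with the clades supported by the remaining characters; treating it as convergent (homoplasy) costs fewer steps than any alternative tree.
IV: derived state '+' in Haliites and Stenodon only — synapomorphy for {Haliites, Stenodon}.
V (derived state '-') is unique to Haliites (autapomorphy; uninformative for grouping).
VI: derived state '+' in Haliites, Stenis, and Stenodon only — synapomorphy for {Haliites, Stenis, Stenodon}.
Only Leptoaria and Lithyx show the derived state '+' for VII, supporting them as a clade.
Most parsimonious ingroup topology: ((((Haliites,Stenodon),Stenis),(Leptoaria,Lithyx)),Thereus).
Thereus is sister to the clade containing all other ingroup taxa, so it is the earliest-diverging (most basal) ingroup lineage.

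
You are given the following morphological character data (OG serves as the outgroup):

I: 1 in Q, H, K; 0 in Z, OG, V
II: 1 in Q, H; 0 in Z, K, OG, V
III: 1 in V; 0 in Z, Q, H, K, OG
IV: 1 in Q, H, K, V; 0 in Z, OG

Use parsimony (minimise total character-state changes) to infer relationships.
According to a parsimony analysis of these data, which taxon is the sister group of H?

Q

The outgroup has state '0' for every character, so '1' is the derived state throughout.
I: derived state '1' in H, K, and Q only — synapomorphy for {H, K, Q}.
II: derived state '1' in H and Q only — synapomorphy for {H, Q}.
III (derived state '1') is unique to V (autapomorphy; uninformative for grouping).
Only H, K, Q, and V show the derived state '1' for IV, supporting them as a clade.
Most parsimonious ingroup topology: (Z,((K,(H,Q)),V)).
H and Q form a cherry on this tree, so they are sister taxa.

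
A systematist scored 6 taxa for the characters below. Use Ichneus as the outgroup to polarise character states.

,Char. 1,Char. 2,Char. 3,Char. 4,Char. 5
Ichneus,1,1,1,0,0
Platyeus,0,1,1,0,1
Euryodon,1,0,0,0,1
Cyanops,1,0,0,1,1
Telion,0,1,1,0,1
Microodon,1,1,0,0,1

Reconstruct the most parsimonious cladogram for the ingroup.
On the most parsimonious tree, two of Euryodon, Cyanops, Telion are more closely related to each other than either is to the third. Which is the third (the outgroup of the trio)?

Character polarity is set by the outgroup: the derived state is whichever differs from the outgroup's state, so for Char. 1, Char. 2, Char. 3 the derived state is '0', and for the remaining characters it is '1'.
Only Platyeus and Telion show the derived state '0' for Char. 1, supporting them as a clade.
Char. 2: derived state '0' in Cyanops and Euryodon only — synapomorphy for {Cyanops, Euryodon}.
Only Cyanops, Euryodon, and Microodon show the derived state '0' for Char. 3, supporting them as a clade.
Char. 4 (derived state '1') is unique to Cyanops (autapomorphy; uninformative for grouping).
Char. 5 (derived state '1') is shared by all ingroup taxa — unites the whole ingroup.
Most parsimonious ingroup topology: ((Platyeus,Telion),((Euryodon,Cyanops),Microodon)).
Cyanops and Euryodon share a more recent common ancestor with each other than either does with Telion, so Telion is the least closely related of the three.

Telion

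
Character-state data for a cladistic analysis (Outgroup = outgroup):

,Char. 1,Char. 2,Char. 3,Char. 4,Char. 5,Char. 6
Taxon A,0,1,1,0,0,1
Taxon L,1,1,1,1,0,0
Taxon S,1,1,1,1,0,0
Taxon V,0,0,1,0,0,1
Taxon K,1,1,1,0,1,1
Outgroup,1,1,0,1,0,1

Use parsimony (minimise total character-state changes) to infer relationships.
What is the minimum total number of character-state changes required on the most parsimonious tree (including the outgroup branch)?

6

Character polarity is set by the outgroup: the derived state is whichever differs from the outgroup's state, so for Char. 1, Char. 2, Char. 4, Char. 6 the derived state is '0', and for the remaining characters it is '1'.
Char. 1: derived state '0' in Taxon A and Taxon V only — synapomorphy for {Taxon A, Taxon V}.
Char. 2: derived state '0' in Taxon V only — an autapomorphy, so it tells us nothing about relationships among taxa.
Char. 3 (derived state '1') is shared by all ingroup taxa — unites the whole ingroup.
Only Taxon A, Taxon K, and Taxon V show the derived state '0' for Char. 4, supporting them as a clade.
Char. 5: derived state '1' in Taxon K only — an autapomorphy, so it tells us nothing about relationships among taxa.
Only Taxon L and Taxon S show the derived state '0' for Char. 6, supporting them as a clade.
Most parsimonious ingroup topology: ((Taxon L,Taxon S),((Taxon A,Taxon V),Taxon K)).
Changes per character on this tree: Char. 1: 1; Char. 2: 1; Char. 3: 1; Char. 4: 1; Char. 5: 1; Char. 6: 1.
Total = 6.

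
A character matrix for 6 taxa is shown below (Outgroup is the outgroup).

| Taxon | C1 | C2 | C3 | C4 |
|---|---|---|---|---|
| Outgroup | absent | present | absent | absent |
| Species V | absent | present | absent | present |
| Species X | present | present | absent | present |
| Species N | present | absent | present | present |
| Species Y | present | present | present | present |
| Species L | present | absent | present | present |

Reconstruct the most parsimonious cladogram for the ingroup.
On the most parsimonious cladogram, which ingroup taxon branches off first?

Species V

Character polarity is set by the outgroup: the derived state is whichever differs from the outgroup's state, so for C2 the derived state is 'absent', and for the remaining characters it is 'present'.
Only Species L, Species N, Species X, and Species Y show the derived state 'present' for C1, supporting them as a clade.
C2: derived state 'absent' in Species L and Species N only — synapomorphy for {Species L, Species N}.
C3 (derived state 'present') is shared by Species L, Species N, and Species Y — a synapomorphy uniting that clade.
C4 (derived state 'present') is shared by all ingroup taxa — unites the whole ingroup.
Most parsimonious ingroup topology: (Species V,(Species X,((Species N,Species L),Species Y))).
Species V is sister to the clade containing all other ingroup taxa, so it is the earliest-diverging (most basal) ingroup lineage.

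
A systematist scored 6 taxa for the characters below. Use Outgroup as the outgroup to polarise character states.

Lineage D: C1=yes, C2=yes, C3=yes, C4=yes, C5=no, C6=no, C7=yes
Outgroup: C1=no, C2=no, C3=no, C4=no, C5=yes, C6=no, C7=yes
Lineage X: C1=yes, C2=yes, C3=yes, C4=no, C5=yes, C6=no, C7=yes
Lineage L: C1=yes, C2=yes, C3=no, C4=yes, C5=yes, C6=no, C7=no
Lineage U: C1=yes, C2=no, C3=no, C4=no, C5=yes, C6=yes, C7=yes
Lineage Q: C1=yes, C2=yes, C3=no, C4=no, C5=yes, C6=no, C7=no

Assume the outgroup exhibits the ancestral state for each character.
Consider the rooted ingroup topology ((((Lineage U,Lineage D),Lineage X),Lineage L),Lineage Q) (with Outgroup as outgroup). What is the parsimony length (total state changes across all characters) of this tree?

11

Map each character onto ((((Lineage U,Lineage D),Lineage X),Lineage L),Lineage Q) (rooted by Outgroup) and count the minimum state changes it requires (Fitch parsimony):
C1: 1; C2: 2; C3: 2; C4: 2; C5: 1; C6: 1; C7: 2.
Total tree length = 11.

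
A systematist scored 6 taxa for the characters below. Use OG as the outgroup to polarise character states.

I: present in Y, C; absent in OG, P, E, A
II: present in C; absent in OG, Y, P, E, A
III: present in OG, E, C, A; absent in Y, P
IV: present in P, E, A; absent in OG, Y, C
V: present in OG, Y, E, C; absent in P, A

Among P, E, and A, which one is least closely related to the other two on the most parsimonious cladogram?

Character polarity is set by the outgroup: the derived state is whichever differs from the outgroup's state, so for III, V the derived state is 'absent', and for the remaining characters it is 'present'.
Only C and Y show the derived state 'present' for I, supporting them as a clade.
II: derived state 'present' in C only — an autapomorphy, so it tells us nothing about relationships among taxa.
III groups P and Y, which is incompatible with the clades supported by the remaining characters; treating it as convergent (homoplasy) costs fewer steps than any alternative tree.
Only A, E, and P show the derived state 'present' for IV, supporting them as a clade.
V (derived state 'absent') is shared by A and P — a synapomorphy uniting that clade.
Most parsimonious ingroup topology: ((Y,C),((P,A),E)).
A and P share a more recent common ancestor with each other than either does with E, so E is the least closely related of the three.

E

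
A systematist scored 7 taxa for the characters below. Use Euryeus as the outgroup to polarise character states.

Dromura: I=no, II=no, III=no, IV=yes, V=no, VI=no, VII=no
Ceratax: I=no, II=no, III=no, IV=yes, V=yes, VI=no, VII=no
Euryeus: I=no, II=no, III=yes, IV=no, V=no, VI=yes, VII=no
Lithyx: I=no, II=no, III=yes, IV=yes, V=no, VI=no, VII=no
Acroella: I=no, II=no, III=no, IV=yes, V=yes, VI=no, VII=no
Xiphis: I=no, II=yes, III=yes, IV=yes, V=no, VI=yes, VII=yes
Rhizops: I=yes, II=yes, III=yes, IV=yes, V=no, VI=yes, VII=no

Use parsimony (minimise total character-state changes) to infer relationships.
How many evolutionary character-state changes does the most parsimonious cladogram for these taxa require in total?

7

Character polarity is set by the outgroup: the derived state is whichever differs from the outgroup's state, so for III, VI the derived state is 'no', and for the remaining characters it is 'yes'.
I: derived state 'yes' in Rhizops only — an autapomorphy, so it tells us nothing about relationships among taxa.
Only Rhizops and Xiphis show the derived state 'yes' for II, supporting them as a clade.
III (derived state 'no') is shared by Acroella, Ceratax, and Dromura — a synapomorphy uniting that clade.
All ingroup taxa share the derived state 'yes' for IV; it defines the ingroup but does not resolve relationships within it.
Only Acroella and Ceratax show the derived state 'yes' for V, supporting them as a clade.
Only Acroella, Ceratax, Dromura, and Lithyx show the derived state 'no' for VI, supporting them as a clade.
VII: derived state 'yes' in Xiphis only — an autapomorphy, so it tells us nothing about relationships among taxa.
Most parsimonious ingroup topology: ((Lithyx,((Acroella,Ceratax),Dromura)),(Rhizops,Xiphis)).
Changes per character on this tree: I: 1; II: 1; III: 1; IV: 1; V: 1; VI: 1; VII: 1.
Total = 7.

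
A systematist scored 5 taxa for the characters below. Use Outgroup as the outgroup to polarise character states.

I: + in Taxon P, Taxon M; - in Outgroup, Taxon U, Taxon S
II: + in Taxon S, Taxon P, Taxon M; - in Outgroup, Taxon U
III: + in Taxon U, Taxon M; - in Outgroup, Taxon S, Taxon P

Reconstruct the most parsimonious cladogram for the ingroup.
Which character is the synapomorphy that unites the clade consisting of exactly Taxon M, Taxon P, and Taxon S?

The outgroup has state '-' for every character, so '+' is the derived state throughout.
I: derived state '+' in Taxon M and Taxon P only — synapomorphy for {Taxon M, Taxon P}.
II: derived state '+' in Taxon M, Taxon P, and Taxon S only — synapomorphy for {Taxon M, Taxon P, Taxon S}.
III (state '+') occurs in Taxon M and Taxon U but conflicts with the nesting implied by the other characters — most parsimoniously interpreted as homoplasy.
Most parsimonious ingroup topology: (Taxon U,(Taxon S,(Taxon P,Taxon M))).
The clade {Taxon M, Taxon P, Taxon S} is supported by II: its derived state '+' occurs in exactly those taxa and in no other taxon (including the outgroup).

II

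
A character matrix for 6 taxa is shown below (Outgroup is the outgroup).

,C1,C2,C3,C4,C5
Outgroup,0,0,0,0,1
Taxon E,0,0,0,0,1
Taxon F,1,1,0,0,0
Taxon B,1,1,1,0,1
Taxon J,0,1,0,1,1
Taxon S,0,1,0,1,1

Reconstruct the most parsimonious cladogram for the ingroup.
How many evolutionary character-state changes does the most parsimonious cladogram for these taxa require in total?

5

Character polarity is set by the outgroup: the derived state is whichever differs from the outgroup's state, so for C5 the derived state is '0', and for the remaining characters it is '1'.
Only Taxon B and Taxon F show the derived state '1' for C1, supporting them as a clade.
Only Taxon B, Taxon F, Taxon J, and Taxon S show the derived state '1' for C2, supporting them as a clade.
C3: derived state '1' in Taxon B only — an autapomorphy, so it tells us nothing about relationships among taxa.
C4: derived state '1' in Taxon J and Taxon S only — synapomorphy for {Taxon J, Taxon S}.
C5 (derived state '0') is unique to Taxon F (autapomorphy; uninformative for grouping).
Most parsimonious ingroup topology: (Taxon E,((Taxon F,Taxon B),(Taxon J,Taxon S))).
Changes per character on this tree: C1: 1; C2: 1; C3: 1; C4: 1; C5: 1.
Total = 5.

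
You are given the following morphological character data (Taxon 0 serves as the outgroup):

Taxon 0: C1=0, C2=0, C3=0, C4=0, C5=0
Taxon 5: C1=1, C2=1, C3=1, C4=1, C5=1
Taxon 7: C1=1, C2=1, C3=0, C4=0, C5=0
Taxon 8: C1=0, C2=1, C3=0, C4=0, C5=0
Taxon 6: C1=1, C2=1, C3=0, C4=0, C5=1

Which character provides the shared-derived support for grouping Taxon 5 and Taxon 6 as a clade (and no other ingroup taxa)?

The outgroup has state '0' for every character, so '1' is the derived state throughout.
Only Taxon 5, Taxon 6, and Taxon 7 show the derived state '1' for C1, supporting them as a clade.
C2 (derived state '1') is shared by all ingroup taxa — unites the whole ingroup.
C3: derived state '1' in Taxon 5 only — an autapomorphy, so it tells us nothing about relationships among taxa.
C4: derived state '1' in Taxon 5 only — an autapomorphy, so it tells us nothing about relationships among taxa.
C5: derived state '1' in Taxon 5 and Taxon 6 only — synapomorphy for {Taxon 5, Taxon 6}.
Most parsimonious ingroup topology: (((Taxon 5,Taxon 6),Taxon 7),Taxon 8).
The clade {Taxon 5, Taxon 6} is supported by C5: its derived state '1' occurs in exactly those taxa and in no other taxon (including the outgroup).

C5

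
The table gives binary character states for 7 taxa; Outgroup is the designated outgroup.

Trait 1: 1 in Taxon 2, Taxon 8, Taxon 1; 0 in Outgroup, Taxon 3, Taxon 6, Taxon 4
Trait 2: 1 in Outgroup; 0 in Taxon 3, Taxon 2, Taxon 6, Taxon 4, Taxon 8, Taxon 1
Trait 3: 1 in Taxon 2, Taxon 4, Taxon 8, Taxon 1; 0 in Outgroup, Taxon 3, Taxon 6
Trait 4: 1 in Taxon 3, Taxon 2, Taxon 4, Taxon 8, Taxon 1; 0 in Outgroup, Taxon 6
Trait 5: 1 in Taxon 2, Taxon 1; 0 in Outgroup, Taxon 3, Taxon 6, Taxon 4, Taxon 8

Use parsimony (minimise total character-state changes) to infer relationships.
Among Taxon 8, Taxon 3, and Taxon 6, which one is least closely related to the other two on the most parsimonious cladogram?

Character polarity is set by the outgroup: the derived state is whichever differs from the outgroup's state, so for Trait 2 the derived state is '0', and for the remaining characters it is '1'.
Trait 1: derived state '1' in Taxon 1, Taxon 2, and Taxon 8 only — synapomorphy for {Taxon 1, Taxon 2, Taxon 8}.
All ingroup taxa share the derived state '0' for Trait 2; it defines the ingroup but does not resolve relationships within it.
Only Taxon 1, Taxon 2, Taxon 4, and Taxon 8 show the derived state '1' for Trait 3, supporting them as a clade.
Only Taxon 1, Taxon 2, Taxon 3, Taxon 4, and Taxon 8 show the derived state '1' for Trait 4, supporting them as a clade.
Trait 5: derived state '1' in Taxon 1 and Taxon 2 only — synapomorphy for {Taxon 1, Taxon 2}.
Most parsimonious ingroup topology: ((Taxon 3,(((Taxon 2,Taxon 1),Taxon 8),Taxon 4)),Taxon 6).
Taxon 8 and Taxon 3 share a more recent common ancestor with each other than either does with Taxon 6, so Taxon 6 is the least closely related of the three.

Taxon 6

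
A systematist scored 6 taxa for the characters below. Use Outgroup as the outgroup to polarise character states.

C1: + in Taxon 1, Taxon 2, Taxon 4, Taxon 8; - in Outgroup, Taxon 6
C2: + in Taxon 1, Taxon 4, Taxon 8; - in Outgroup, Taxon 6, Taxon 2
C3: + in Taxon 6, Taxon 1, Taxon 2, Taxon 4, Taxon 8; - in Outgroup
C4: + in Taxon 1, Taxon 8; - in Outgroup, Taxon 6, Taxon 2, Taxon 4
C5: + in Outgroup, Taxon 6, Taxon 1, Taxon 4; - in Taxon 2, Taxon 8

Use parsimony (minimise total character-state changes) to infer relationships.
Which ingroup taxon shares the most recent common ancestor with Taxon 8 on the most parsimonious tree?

Character polarity is set by the outgroup: the derived state is whichever differs from the outgroup's state, so for C5 the derived state is '-', and for the remaining characters it is '+'.
Only Taxon 1, Taxon 2, Taxon 4, and Taxon 8 show the derived state '+' for C1, supporting them as a clade.
Only Taxon 1, Taxon 4, and Taxon 8 show the derived state '+' for C2, supporting them as a clade.
C3 (derived state '+') is shared by all ingroup taxa — unites the whole ingroup.
C4: derived state '+' in Taxon 1 and Taxon 8 only — synapomorphy for {Taxon 1, Taxon 8}.
C5 groups Taxon 2 and Taxon 8, which is incompatible with the clades supported by the remaining characters; treating it as convergent (homoplasy) costs fewer steps than any alternative tree.
Most parsimonious ingroup topology: (Taxon 6,(((Taxon 1,Taxon 8),Taxon 4),Taxon 2)).
Taxon 8 and Taxon 1 form a cherry on this tree, so they are sister taxa.

Taxon 1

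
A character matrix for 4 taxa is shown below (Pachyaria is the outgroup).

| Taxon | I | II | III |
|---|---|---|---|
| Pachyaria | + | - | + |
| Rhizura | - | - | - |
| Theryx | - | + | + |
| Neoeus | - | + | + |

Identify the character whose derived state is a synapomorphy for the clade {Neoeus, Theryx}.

Character polarity is set by the outgroup: the derived state is whichever differs from the outgroup's state, so for I, III the derived state is '-', and for the remaining characters it is '+'.
I (derived state '-') is shared by all ingroup taxa — unites the whole ingroup.
Only Neoeus and Theryx show the derived state '+' for II, supporting them as a clade.
III: derived state '-' in Rhizura only — an autapomorphy, so it tells us nothing about relationships among taxa.
Most parsimonious ingroup topology: (Rhizura,(Theryx,Neoeus)).
The clade {Neoeus, Theryx} is supported by II: its derived state '+' occurs in exactly those taxa and in no other taxon (including the outgroup).

II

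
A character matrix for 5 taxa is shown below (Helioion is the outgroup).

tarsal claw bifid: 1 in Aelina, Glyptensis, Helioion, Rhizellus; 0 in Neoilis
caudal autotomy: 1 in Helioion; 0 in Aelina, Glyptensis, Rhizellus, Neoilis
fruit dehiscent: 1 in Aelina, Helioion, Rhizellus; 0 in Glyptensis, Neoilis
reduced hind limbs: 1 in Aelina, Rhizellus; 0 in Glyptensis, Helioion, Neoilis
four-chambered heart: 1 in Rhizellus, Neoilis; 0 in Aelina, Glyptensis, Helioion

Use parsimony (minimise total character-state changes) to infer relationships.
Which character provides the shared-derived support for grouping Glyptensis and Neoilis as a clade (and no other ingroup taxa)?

fruit dehiscent

Character polarity is set by the outgroup: the derived state is whichever differs from the outgroup's state, so for tarsal claw bifid, caudal autotomy, fruit dehiscent the derived state is '0', and for the remaining characters it is '1'.
tarsal claw bifid: derived state '0' in Neoilis only — an autapomorphy, so it tells us nothing about relationships among taxa.
All ingroup taxa share the derived state '0' for caudal autotomy; it defines the ingroup but does not resolve relationships within it.
fruit dehiscent (derived state '0') is shared by Glyptensis and Neoilis — a synapomorphy uniting that clade.
Only Aelina and Rhizellus show the derived state '1' for reduced hind limbs, supporting them as a clade.
four-chambered heart groups Neoilis and Rhizellus, which is incompatible with the clades supported by the remaining characters; treating it as convergent (homoplasy) costs fewer steps than any alternative tree.
Most parsimonious ingroup topology: ((Rhizellus,Aelina),(Glyptensis,Neoilis)).
The clade {Glyptensis, Neoilis} is supported by fruit dehiscent: its derived state '0' occurs in exactly those taxa and in no other taxon (including the outgroup).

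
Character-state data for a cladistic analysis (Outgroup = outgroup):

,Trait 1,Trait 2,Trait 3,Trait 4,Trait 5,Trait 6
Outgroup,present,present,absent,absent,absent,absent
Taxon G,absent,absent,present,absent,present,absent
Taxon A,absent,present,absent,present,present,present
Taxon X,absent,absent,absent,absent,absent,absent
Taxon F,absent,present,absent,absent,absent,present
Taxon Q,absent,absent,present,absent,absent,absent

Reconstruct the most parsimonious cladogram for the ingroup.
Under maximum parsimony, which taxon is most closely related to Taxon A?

Character polarity is set by the outgroup: the derived state is whichever differs from the outgroup's state, so for Trait 1, Trait 2 the derived state is 'absent', and for the remaining characters it is 'present'.
All ingroup taxa share the derived state 'absent' for Trait 1; it defines the ingroup but does not resolve relationships within it.
Trait 2: derived state 'absent' in Taxon G, Taxon Q, and Taxon X only — synapomorphy for {Taxon G, Taxon Q, Taxon X}.
Only Taxon G and Taxon Q show the derived state 'present' for Trait 3, supporting them as a clade.
Trait 4 (derived state 'present') is unique to Taxon A (autapomorphy; uninformative for grouping).
Trait 5 groups Taxon A and Taxon G, which is incompatible with the clades supported by the remaining characters; treating it as convergent (homoplasy) costs fewer steps than any alternative tree.
Trait 6: derived state 'present' in Taxon A and Taxon F only — synapomorphy for {Taxon A, Taxon F}.
Most parsimonious ingroup topology: (((Taxon G,Taxon Q),Taxon X),(Taxon A,Taxon F)).
Taxon A and Taxon F form a cherry on this tree, so they are sister taxa.

Taxon F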